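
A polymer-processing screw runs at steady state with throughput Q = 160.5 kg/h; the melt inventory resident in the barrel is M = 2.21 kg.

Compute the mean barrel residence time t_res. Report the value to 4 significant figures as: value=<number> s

value=49.57 s

Q_s = Q / 3600 = 160.5 / 3600 = 0.0445833 kg/s
Mean residence time: t_res = M/Q_s = 2.21 kg / 0.0445833 kg/s = 49.5701 s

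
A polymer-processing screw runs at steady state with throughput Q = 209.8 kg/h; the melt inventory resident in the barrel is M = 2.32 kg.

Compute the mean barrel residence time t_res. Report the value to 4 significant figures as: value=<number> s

value=39.81 s

Throughput in SI: Q_s = 209.8 kg/h ÷ 3600 s/h = 0.0582778 kg/s
Mean residence time: t_res = M/Q_s = 2.32 kg / 0.0582778 kg/s = 39.8093 s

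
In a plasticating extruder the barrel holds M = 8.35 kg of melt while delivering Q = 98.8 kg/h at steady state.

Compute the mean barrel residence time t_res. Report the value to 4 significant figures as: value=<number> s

value=304.3 s

Q_s = Q / 3600 = 98.8 / 3600 = 0.0274444 kg/s
Mean residence time: t_res = M/Q_s = 8.35 kg / 0.0274444 kg/s = 304.251 s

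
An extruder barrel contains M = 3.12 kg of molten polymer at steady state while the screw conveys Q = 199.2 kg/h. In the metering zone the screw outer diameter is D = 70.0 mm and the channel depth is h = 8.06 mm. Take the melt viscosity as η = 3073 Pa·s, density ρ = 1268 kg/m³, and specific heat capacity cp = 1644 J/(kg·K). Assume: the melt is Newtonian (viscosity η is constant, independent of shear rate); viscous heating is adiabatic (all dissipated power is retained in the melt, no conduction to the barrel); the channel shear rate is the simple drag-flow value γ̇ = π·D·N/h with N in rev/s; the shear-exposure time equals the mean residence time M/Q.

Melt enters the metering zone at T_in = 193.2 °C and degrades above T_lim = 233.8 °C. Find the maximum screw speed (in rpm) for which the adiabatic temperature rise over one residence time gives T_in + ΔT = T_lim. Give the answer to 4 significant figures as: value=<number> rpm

value=48.60 rpm

Convert throughput: Q = 199.2 kg/h = 199.2/3600 = 0.0553333 kg/s
t_res = M / Q_s = 3.12 ÷ 0.0553333 = 56.3855 s
Geometry in SI: D = 70.0 mm → 0.07 m, h = 8.06 mm → 0.00806 m
Allowable rise: ΔT_a = T_lim − T_in = 233.8 − 193.2 = 40.6 K
γ̇_max² = ΔT_a·ρ·cp / (η·t_res) = [40.6 × 1268 × 1644] / [3073 × 56.3855] = 488.446 s⁻²
γ̇_max = sqrt(488.446) = 22.1008 s⁻¹
Solve γ̇ = πDN/h for N: N_max = γ̇_max·h/(π·D) = 22.1008 × 0.00806 / (π × 0.07) = 0.81002 rev/s = 48.6012 rpm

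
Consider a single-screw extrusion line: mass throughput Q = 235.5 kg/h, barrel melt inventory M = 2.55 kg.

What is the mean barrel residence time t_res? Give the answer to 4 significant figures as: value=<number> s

value=38.98 s

Throughput in SI: Q_s = 235.5 kg/h ÷ 3600 s/h = 0.0654167 kg/s
Mean residence time: t_res = M/Q_s = 2.55 kg / 0.0654167 kg/s = 38.9809 s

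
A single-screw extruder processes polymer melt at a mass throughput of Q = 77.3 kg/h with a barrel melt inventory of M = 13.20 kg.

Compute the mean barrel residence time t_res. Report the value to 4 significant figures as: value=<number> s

value=614.7 s

Q_s = Q / 3600 = 77.3 / 3600 = 0.0214722 kg/s
t_res = M / Q_s = 13.20 / 0.0214722 = 614.748 s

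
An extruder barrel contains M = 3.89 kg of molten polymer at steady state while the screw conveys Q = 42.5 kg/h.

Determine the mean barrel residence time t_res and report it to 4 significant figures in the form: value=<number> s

Convert throughput: Q = 42.5 kg/h = 42.5/3600 = 0.0118056 kg/s
t_res = M / Q_s = 3.89 ÷ 0.0118056 = 329.506 s

value=329.5 s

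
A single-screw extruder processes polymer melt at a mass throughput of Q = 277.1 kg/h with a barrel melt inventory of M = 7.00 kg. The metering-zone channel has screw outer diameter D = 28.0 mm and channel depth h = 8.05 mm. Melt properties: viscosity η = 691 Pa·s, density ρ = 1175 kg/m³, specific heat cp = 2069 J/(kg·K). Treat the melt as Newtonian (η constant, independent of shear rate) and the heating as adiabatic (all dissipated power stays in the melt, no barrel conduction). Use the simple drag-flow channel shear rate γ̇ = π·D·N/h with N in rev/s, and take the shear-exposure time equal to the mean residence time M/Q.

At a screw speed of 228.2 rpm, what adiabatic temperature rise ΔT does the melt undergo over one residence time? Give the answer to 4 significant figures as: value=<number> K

value=44.65 K

Convert throughput: Q = 277.1 kg/h = 277.1/3600 = 0.0769722 kg/s
t_res = M / Q_s = 7.00 ÷ 0.0769722 = 90.9419 s
D = 28.0 mm = 0.028 m;  h = 8.05 mm = 0.00805 m;  N = 228.2 rpm / 60 = 3.80333 rev/s
Shear rate: γ̇ = πDN/h = π·0.028·3.80333/0.00805 = 41.5601 s⁻¹
Adiabatic rise: ΔT = η γ̇² t_res / (ρ cp) = 691·(41.5601)²·90.9419 / (1175·2069) = 44.6474 K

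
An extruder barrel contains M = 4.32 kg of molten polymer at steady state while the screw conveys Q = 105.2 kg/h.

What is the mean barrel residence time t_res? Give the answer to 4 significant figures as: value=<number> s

value=147.8 s

Convert throughput: Q = 105.2 kg/h = 105.2/3600 = 0.0292222 kg/s
t_res = M / Q_s = 4.32 / 0.0292222 = 147.833 s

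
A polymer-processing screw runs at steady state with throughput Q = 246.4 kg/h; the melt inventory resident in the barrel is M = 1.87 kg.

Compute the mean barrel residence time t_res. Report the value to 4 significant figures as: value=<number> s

value=27.32 s

Q_s = Q / 3600 = 246.4 / 3600 = 0.0684444 kg/s
t_res = M / Q_s = 1.87 ÷ 0.0684444 = 27.3214 s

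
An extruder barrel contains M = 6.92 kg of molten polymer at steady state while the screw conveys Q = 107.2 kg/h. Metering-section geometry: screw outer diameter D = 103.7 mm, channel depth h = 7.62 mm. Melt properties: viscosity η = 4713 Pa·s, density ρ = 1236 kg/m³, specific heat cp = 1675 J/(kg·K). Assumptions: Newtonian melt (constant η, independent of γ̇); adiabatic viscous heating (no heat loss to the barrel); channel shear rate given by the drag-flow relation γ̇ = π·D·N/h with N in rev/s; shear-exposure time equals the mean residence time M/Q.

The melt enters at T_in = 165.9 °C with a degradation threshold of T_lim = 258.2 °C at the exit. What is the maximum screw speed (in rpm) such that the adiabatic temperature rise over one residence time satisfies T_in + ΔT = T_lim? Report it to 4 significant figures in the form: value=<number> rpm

value=18.54 rpm

Q_s = Q / 3600 = 107.2 / 3600 = 0.0297778 kg/s
t_res = M / Q_s = 6.92 / 0.0297778 = 232.388 s
Convert to metres: D = 0.1037 m, h = 0.00762 m
ΔT_a = T_lim − T_in = 258.2 − 165.9 = 92.3 K
γ̇_max² = ΔT_a·ρ·cp/(η·t_res) = 92.3·1236·1675/(4713·232.388) = 174.471 s⁻²
Take the square root: γ̇_max = √(174.471) = 13.2088 s⁻¹
Solve γ̇ = πDN/h for N: N_max = γ̇_max·h/(π·D) = 13.2088 × 0.00762 / (π × 0.1037) = 0.30895 rev/s = 18.537 rpm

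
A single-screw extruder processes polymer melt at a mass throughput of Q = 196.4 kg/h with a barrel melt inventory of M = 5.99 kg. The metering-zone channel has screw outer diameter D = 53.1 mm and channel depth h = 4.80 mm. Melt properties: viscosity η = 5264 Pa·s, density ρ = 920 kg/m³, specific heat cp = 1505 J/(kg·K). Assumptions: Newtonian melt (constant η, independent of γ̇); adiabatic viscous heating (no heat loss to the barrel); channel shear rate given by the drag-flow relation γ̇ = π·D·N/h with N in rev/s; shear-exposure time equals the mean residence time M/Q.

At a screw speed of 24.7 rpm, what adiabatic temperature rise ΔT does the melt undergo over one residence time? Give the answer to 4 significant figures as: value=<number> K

Throughput in SI: Q_s = 196.4 kg/h ÷ 3600 s/h = 0.0545556 kg/s
Mean residence time: t_res = M/Q_s = 5.99 kg / 0.0545556 kg/s = 109.796 s
Convert to SI: D = 0.0531 m, h = 0.0048 m, N = 24.7/60 = 0.411667 rev/s
Shear rate: γ̇ = πDN/h = π·0.0531·0.411667/0.0048 = 14.307 s⁻¹
Adiabatic rise: ΔT = η γ̇² t_res / (ρ cp) = 5264·(14.307)²·109.796 / (920·1505) = 85.4431 K

value=85.44 K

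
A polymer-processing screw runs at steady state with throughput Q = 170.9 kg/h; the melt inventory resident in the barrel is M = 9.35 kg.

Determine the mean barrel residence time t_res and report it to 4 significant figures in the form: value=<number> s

Throughput in SI: Q_s = 170.9 kg/h ÷ 3600 s/h = 0.0474722 kg/s
t_res = M / Q_s = 9.35 ÷ 0.0474722 = 196.957 s

value=197.0 s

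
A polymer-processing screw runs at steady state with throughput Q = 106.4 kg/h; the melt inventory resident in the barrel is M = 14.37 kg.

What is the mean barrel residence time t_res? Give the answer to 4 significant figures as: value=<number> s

value=486.2 s

Q_s = Q / 3600 = 106.4 / 3600 = 0.0295556 kg/s
t_res = M / Q_s = 14.37 ÷ 0.0295556 = 486.203 s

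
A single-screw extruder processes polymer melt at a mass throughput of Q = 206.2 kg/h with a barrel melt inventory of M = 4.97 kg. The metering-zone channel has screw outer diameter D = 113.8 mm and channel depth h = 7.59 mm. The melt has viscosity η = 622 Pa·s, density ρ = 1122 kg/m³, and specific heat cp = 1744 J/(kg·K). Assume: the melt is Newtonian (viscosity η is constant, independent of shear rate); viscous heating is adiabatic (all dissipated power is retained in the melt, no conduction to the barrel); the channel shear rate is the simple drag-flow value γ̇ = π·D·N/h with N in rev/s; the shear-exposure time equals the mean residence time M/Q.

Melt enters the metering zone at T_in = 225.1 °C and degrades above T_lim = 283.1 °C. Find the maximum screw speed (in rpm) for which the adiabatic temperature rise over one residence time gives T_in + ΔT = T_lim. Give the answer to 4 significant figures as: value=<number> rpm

Q_s = Q / 3600 = 206.2 / 3600 = 0.0572778 kg/s
t_res = M / Q_s = 4.97 / 0.0572778 = 86.7701 s
D = 113.8 mm = 0.1138 m;  h = 7.59 mm = 0.00759 m
ΔT_a = T_lim − T_in = 283.1 − 225.1 = 58 K
Invert ΔT = ηγ̇²t_res/(ρcp) for γ̇: γ̇_max² = ΔT_a ρ cp / (η t_res) = 58·1122·1744 / (622·86.7701) = 2102.84 s⁻²
Take the square root: γ̇_max = √(2102.84) = 45.8568 s⁻¹
Solve γ̇ = πDN/h for N: N_max = γ̇_max·h/(π·D) = 45.8568 × 0.00759 / (π × 0.1138) = 0.973538 rev/s = 58.4123 rpm

value=58.41 rpm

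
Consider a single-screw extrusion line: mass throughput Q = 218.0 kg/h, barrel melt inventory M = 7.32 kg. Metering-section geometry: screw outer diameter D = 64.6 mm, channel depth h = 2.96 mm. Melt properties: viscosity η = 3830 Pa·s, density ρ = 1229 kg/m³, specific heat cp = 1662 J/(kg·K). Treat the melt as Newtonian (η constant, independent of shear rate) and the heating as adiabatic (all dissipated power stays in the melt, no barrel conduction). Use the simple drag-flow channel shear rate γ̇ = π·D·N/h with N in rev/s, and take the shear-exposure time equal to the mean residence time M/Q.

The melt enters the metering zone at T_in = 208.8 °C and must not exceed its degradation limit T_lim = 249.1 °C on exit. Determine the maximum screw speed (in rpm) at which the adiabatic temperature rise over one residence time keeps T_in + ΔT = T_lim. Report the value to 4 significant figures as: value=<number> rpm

value=11.67 rpm

Q_s = Q / 3600 = 218.0 / 3600 = 0.0605556 kg/s
Mean residence time: t_res = M/Q_s = 7.32 kg / 0.0605556 kg/s = 120.881 s
Geometry in SI: D = 64.6 mm → 0.0646 m, h = 2.96 mm → 0.00296 m
ΔT_a = T_lim − T_in = 249.1 °C − 208.8 °C = 40.3 K
γ̇_max² = ΔT_a·ρ·cp / (η·t_res) = [40.3 × 1229 × 1662] / [3830 × 120.881] = 177.8 s⁻²
γ̇_max = sqrt(177.8) = 13.3342 s⁻¹
N_max = γ̇_max h / (πD) = 13.3342·0.00296/(π·0.0646) = 0.19448 rev/s → ×60 = 11.6688 rpm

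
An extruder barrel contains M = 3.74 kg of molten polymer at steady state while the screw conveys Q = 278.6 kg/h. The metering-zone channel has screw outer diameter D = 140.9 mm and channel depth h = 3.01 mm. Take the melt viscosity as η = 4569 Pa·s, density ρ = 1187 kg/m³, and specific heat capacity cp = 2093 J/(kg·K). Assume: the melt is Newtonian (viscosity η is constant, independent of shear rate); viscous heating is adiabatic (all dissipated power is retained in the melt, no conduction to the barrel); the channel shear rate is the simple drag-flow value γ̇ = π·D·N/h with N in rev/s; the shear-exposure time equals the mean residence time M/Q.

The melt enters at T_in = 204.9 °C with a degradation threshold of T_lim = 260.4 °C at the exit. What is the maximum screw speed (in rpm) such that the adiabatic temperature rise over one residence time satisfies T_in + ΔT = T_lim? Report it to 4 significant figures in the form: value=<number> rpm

Throughput in SI: Q_s = 278.6 kg/h ÷ 3600 s/h = 0.0773889 kg/s
t_res = M / Q_s = 3.74 ÷ 0.0773889 = 48.3274 s
D = 140.9 mm = 0.1409 m;  h = 3.01 mm = 0.00301 m
ΔT_a = T_lim − T_in = 260.4 °C − 204.9 °C = 55.5 K
Invert ΔT = ηγ̇²t_res/(ρcp) for γ̇: γ̇_max² = ΔT_a ρ cp / (η t_res) = 55.5·1187·2093 / (4569·48.3274) = 624.452 s⁻²
γ̇_max = √624.452 = 24.989 s⁻¹
N_max = γ̇_max·h / (π·D) = 24.989 · 0.00301 / (π · 0.1409) = 0.169924 rev/s = 10.1954 rpm

value=10.20 rpm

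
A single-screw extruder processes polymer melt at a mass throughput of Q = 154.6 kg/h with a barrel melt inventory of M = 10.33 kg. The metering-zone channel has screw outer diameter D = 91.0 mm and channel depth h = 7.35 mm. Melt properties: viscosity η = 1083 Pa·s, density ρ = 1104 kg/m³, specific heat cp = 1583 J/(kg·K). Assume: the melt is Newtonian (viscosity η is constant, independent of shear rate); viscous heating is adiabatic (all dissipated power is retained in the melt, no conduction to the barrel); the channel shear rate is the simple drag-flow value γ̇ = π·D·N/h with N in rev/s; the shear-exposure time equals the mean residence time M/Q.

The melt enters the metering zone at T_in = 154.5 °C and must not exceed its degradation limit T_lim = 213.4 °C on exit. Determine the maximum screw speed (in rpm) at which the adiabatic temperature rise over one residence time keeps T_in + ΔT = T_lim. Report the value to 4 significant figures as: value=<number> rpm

value=30.66 rpm

Convert throughput: Q = 154.6 kg/h = 154.6/3600 = 0.0429444 kg/s
Mean residence time: t_res = M/Q_s = 10.33 kg / 0.0429444 kg/s = 240.543 s
D = 91.0 mm = 0.091 m;  h = 7.35 mm = 0.00735 m
ΔT_a = T_lim − T_in = 213.4 − 154.5 = 58.9 K
γ̇_max² = ΔT_a·ρ·cp/(η·t_res) = 58.9·1104·1583/(1083·240.543) = 395.133 s⁻²
γ̇_max = sqrt(395.133) = 19.878 s⁻¹
N_max = γ̇_max h / (πD) = 19.878·0.00735/(π·0.091) = 0.511055 rev/s → ×60 = 30.6633 rpm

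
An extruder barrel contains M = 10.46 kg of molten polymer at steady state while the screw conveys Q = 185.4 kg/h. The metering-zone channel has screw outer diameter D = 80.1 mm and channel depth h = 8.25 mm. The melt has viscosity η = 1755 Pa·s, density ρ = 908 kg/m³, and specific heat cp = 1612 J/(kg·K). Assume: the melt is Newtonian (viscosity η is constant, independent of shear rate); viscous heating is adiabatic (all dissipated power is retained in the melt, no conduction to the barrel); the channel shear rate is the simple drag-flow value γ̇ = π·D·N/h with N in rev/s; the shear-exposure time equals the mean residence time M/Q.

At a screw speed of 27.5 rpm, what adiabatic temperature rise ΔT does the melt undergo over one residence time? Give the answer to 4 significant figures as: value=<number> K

value=47.60 K

Throughput in SI: Q_s = 185.4 kg/h ÷ 3600 s/h = 0.0515 kg/s
t_res = M / Q_s = 10.46 ÷ 0.0515 = 203.107 s
Convert to SI: D = 0.0801 m, h = 0.00825 m, N = 27.5/60 = 0.458333 rev/s
γ̇ = π·D·N / h = π · 0.0801 · 0.458333 / 0.00825 = 13.9801 s⁻¹
ΔT = η·γ̇²·t_res/(ρ·cp) = [1755 × 13.9801² × 203.107] / [908 × 1612] = 47.596 K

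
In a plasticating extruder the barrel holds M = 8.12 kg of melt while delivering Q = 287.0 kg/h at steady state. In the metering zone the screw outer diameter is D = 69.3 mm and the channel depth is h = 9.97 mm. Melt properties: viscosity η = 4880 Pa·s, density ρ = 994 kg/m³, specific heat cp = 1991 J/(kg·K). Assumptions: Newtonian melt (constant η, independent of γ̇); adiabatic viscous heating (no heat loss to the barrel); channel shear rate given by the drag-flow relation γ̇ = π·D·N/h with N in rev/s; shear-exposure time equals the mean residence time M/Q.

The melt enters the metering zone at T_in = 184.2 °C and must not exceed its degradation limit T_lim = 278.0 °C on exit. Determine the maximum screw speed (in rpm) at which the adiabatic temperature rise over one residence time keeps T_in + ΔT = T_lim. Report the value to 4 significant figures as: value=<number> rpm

Throughput in SI: Q_s = 287.0 kg/h ÷ 3600 s/h = 0.0797222 kg/s
t_res = M / Q_s = 8.12 ÷ 0.0797222 = 101.854 s
Convert to metres: D = 0.0693 m, h = 0.00997 m
Allowable rise: ΔT_a = T_lim − T_in = 278.0 − 184.2 = 93.8 K
γ̇_max² = ΔT_a·ρ·cp/(η·t_res) = 93.8·994·1991/(4880·101.854) = 373.477 s⁻²
Take the square root: γ̇_max = √(373.477) = 19.3256 s⁻¹
N_max = γ̇_max·h / (π·D) = 19.3256 · 0.00997 / (π · 0.0693) = 0.885002 rev/s = 53.1001 rpm

value=53.10 rpm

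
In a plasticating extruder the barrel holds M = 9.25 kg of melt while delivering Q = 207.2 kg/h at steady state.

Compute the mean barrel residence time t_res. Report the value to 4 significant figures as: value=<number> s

value=160.7 s

Throughput in SI: Q_s = 207.2 kg/h ÷ 3600 s/h = 0.0575556 kg/s
Mean residence time: t_res = M/Q_s = 9.25 kg / 0.0575556 kg/s = 160.714 s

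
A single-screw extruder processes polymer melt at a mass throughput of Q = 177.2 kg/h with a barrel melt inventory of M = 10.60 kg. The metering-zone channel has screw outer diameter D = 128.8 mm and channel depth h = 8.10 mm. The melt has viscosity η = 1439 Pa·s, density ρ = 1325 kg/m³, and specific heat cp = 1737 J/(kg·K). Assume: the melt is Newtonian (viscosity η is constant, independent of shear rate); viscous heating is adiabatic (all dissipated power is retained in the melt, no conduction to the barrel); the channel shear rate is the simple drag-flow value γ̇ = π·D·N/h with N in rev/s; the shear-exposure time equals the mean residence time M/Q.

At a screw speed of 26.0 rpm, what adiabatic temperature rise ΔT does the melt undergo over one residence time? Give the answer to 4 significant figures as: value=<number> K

value=63.10 K

Q_s = Q / 3600 = 177.2 / 3600 = 0.0492222 kg/s
t_res = M / Q_s = 10.60 / 0.0492222 = 215.35 s
Convert to SI: D = 0.1288 m, h = 0.0081 m, N = 26.0/60 = 0.433333 rev/s
γ̇ = π·D·N / h = π · 0.1288 · 0.433333 / 0.0081 = 21.6473 s⁻¹
ΔT = η·γ̇²·t_res/(ρ·cp) = [1439 × 21.6473² × 215.35] / [1325 × 1737] = 63.0951 K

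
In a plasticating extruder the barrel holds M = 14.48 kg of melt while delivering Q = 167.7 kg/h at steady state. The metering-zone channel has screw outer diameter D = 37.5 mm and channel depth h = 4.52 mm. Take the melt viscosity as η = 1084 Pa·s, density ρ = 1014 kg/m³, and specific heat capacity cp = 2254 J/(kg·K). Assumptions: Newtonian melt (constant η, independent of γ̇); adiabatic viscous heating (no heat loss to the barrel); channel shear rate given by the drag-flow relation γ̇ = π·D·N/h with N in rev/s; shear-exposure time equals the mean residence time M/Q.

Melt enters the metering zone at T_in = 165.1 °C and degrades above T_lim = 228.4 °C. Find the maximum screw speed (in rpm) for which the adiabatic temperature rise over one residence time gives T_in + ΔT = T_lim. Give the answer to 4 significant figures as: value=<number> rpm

Convert throughput: Q = 167.7 kg/h = 167.7/3600 = 0.0465833 kg/s
Mean residence time: t_res = M/Q_s = 14.48 kg / 0.0465833 kg/s = 310.841 s
Convert to metres: D = 0.0375 m, h = 0.00452 m
ΔT_a = T_lim − T_in = 228.4 − 165.1 = 63.3 K
Invert ΔT = ηγ̇²t_res/(ρcp) for γ̇: γ̇_max² = ΔT_a ρ cp / (η t_res) = 63.3·1014·2254 / (1084·310.841) = 429.367 s⁻²
γ̇_max = sqrt(429.367) = 20.7212 s⁻¹
N_max = γ̇_max·h / (π·D) = 20.7212 · 0.00452 / (π · 0.0375) = 0.795008 rev/s = 47.7005 rpm

value=47.70 rpm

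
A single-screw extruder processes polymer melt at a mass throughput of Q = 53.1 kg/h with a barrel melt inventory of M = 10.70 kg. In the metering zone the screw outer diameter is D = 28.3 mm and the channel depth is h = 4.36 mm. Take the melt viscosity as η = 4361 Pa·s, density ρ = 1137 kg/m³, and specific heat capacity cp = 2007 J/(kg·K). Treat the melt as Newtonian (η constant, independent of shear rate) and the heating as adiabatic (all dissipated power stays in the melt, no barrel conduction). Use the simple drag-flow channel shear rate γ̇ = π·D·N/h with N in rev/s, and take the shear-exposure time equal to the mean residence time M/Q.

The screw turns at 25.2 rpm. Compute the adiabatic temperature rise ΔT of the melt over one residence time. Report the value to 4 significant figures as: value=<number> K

Q_s = Q / 3600 = 53.1 / 3600 = 0.01475 kg/s
t_res = M / Q_s = 10.70 / 0.01475 = 725.424 s
D = 28.3 mm = 0.0283 m;  h = 4.36 mm = 0.00436 m;  N = 25.2 rpm / 60 = 0.42 rev/s
γ̇ = π·D·N / h = π · 0.0283 · 0.42 / 0.00436 = 8.56444 s⁻¹
Adiabatic rise: ΔT = η γ̇² t_res / (ρ cp) = 4361·(8.56444)²·725.424 / (1137·2007) = 101.688 K

value=101.7 K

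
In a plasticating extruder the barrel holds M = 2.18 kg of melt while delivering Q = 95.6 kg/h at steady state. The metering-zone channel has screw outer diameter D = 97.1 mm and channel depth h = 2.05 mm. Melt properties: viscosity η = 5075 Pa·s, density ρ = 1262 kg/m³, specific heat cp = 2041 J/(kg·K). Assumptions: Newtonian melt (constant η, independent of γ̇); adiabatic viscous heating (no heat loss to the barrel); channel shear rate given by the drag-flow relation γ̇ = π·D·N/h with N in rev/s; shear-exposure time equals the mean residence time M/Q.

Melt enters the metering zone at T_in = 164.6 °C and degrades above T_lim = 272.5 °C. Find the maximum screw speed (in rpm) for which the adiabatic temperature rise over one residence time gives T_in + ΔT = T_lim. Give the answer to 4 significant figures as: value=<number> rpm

Convert throughput: Q = 95.6 kg/h = 95.6/3600 = 0.0265556 kg/s
t_res = M / Q_s = 2.18 / 0.0265556 = 82.0921 s
D = 97.1 mm = 0.0971 m;  h = 2.05 mm = 0.00205 m
Allowable rise: ΔT_a = T_lim − T_in = 272.5 − 164.6 = 107.9 K
Invert ΔT = ηγ̇²t_res/(ρcp) for γ̇: γ̇_max² = ΔT_a ρ cp / (η t_res) = 107.9·1262·2041 / (5075·82.0921) = 667.093 s⁻²
γ̇_max = √667.093 = 25.8282 s⁻¹
Solve γ̇ = πDN/h for N: N_max = γ̇_max·h/(π·D) = 25.8282 × 0.00205 / (π × 0.0971) = 0.173571 rev/s = 10.4143 rpm

value=10.41 rpm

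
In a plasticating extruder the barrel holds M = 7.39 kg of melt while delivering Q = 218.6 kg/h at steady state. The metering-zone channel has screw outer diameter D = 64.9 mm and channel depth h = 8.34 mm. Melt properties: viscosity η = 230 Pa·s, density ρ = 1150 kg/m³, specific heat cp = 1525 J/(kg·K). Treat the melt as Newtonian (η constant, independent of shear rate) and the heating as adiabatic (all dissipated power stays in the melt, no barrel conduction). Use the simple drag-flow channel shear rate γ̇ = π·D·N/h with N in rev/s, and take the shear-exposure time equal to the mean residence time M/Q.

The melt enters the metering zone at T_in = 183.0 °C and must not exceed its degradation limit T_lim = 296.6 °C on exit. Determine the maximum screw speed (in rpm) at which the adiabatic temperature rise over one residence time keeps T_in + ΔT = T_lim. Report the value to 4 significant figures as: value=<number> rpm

value=207.1 rpm

Throughput in SI: Q_s = 218.6 kg/h ÷ 3600 s/h = 0.0607222 kg/s
Mean residence time: t_res = M/Q_s = 7.39 kg / 0.0607222 kg/s = 121.702 s
D = 64.9 mm = 0.0649 m;  h = 8.34 mm = 0.00834 m
ΔT_a = T_lim − T_in = 296.6 °C − 183.0 °C = 113.6 K
γ̇_max² = ΔT_a·ρ·cp/(η·t_res) = 113.6·1150·1525/(230·121.702) = 7117.4 s⁻²
Take the square root: γ̇_max = √(7117.4) = 84.3647 s⁻¹
N_max = γ̇_max h / (πD) = 84.3647·0.00834/(π·0.0649) = 3.4509 rev/s → ×60 = 207.054 rpm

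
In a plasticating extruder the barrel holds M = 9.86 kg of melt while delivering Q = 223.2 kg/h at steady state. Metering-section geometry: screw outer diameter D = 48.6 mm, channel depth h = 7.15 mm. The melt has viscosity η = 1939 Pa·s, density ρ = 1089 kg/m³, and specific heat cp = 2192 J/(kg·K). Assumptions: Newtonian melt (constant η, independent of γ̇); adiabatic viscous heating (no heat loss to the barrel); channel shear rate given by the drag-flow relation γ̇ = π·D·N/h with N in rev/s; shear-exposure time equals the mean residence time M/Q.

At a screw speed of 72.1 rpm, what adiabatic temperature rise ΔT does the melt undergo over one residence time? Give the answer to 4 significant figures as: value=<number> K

value=85.06 K

Q_s = Q / 3600 = 223.2 / 3600 = 0.062 kg/s
t_res = M / Q_s = 9.86 / 0.062 = 159.032 s
Geometry in metres: D = 48.6 mm → 0.0486 m, h = 7.15 mm → 0.00715 m; screw speed N = 72.1 rpm = 1.20167 rev/s
γ̇ = π D N / h = (π)(0.0486)(1.20167) / 0.00715 = 25.6604 s⁻¹
Adiabatic rise: ΔT = η γ̇² t_res / (ρ cp) = 1939·(25.6604)²·159.032 / (1089·2192) = 85.0595 K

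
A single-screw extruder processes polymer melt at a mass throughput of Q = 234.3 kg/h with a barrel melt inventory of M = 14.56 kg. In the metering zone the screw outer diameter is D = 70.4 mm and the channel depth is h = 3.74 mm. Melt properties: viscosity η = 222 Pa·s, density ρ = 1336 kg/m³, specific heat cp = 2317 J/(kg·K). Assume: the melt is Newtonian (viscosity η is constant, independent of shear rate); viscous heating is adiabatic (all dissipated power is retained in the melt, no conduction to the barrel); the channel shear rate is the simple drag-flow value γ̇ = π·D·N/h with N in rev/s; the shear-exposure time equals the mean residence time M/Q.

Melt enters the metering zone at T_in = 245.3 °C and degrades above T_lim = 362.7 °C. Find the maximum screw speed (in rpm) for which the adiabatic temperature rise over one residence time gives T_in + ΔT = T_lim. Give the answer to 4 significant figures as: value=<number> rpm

Throughput in SI: Q_s = 234.3 kg/h ÷ 3600 s/h = 0.0650833 kg/s
t_res = M / Q_s = 14.56 ÷ 0.0650833 = 223.713 s
Convert to metres: D = 0.0704 m, h = 0.00374 m
ΔT_a = T_lim − T_in = 362.7 °C − 245.3 °C = 117.4 K
γ̇_max² = ΔT_a·ρ·cp/(η·t_res) = 117.4·1336·2317/(222·223.713) = 7317.39 s⁻²
γ̇_max = sqrt(7317.39) = 85.5417 s⁻¹
N_max = γ̇_max h / (πD) = 85.5417·0.00374/(π·0.0704) = 1.44653 rev/s → ×60 = 86.7917 rpm

value=86.79 rpm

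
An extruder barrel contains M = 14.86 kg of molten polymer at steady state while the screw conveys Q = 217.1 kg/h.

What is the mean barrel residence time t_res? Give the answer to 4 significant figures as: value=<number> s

Q_s = Q / 3600 = 217.1 / 3600 = 0.0603056 kg/s
Mean residence time: t_res = M/Q_s = 14.86 kg / 0.0603056 kg/s = 246.412 s

value=246.4 s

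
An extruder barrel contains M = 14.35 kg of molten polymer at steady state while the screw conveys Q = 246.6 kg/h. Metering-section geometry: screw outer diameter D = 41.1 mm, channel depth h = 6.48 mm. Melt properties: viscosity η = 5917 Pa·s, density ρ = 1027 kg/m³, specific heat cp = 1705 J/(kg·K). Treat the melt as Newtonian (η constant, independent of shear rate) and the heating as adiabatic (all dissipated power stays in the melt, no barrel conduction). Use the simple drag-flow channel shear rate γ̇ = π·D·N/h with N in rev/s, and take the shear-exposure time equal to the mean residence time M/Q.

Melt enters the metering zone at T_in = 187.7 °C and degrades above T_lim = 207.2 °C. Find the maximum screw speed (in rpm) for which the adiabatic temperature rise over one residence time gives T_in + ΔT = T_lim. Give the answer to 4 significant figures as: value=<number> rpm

value=15.80 rpm

Throughput in SI: Q_s = 246.6 kg/h ÷ 3600 s/h = 0.0685 kg/s
t_res = M / Q_s = 14.35 ÷ 0.0685 = 209.489 s
Convert to metres: D = 0.0411 m, h = 0.00648 m
Allowable rise: ΔT_a = T_lim − T_in = 207.2 − 187.7 = 19.5 K
γ̇_max² = ΔT_a·ρ·cp / (η·t_res) = [19.5 × 1027 × 1705] / [5917 × 209.489] = 27.5465 s⁻²
Take the square root: γ̇_max = √(27.5465) = 5.24848 s⁻¹
N_max = γ̇_max h / (πD) = 5.24848·0.00648/(π·0.0411) = 0.2634 rev/s → ×60 = 15.804 rpm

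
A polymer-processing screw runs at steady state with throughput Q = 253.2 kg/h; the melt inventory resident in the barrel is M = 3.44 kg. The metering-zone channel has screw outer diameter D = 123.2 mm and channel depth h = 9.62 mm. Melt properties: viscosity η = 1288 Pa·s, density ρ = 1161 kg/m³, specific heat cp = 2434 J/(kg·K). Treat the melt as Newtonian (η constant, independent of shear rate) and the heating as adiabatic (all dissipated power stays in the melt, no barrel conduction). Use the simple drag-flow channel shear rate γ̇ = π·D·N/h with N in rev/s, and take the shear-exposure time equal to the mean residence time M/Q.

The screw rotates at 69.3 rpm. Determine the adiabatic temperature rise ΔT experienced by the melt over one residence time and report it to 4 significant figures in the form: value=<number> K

value=48.14 K

Convert throughput: Q = 253.2 kg/h = 253.2/3600 = 0.0703333 kg/s
t_res = M / Q_s = 3.44 / 0.0703333 = 48.91 s
Geometry in metres: D = 123.2 mm → 0.1232 m, h = 9.62 mm → 0.00962 m; screw speed N = 69.3 rpm = 1.155 rev/s
γ̇ = π D N / h = (π)(0.1232)(1.155) / 0.00962 = 46.4694 s⁻¹
ΔT = η·γ̇²·t_res / (ρ·cp) = 1288 · (46.4694)² · 48.91 / (1161 · 2434) = 48.1388 K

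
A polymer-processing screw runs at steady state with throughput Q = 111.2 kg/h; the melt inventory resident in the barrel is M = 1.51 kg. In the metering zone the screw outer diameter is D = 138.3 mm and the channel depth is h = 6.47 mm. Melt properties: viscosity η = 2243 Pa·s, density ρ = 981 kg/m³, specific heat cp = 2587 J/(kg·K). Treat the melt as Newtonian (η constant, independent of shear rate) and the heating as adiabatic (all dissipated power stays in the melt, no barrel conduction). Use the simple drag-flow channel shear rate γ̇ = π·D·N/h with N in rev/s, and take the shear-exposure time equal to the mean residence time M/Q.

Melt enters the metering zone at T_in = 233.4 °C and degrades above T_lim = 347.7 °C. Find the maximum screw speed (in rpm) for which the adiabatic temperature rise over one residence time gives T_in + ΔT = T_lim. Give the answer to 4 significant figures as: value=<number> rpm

value=45.96 rpm

Convert throughput: Q = 111.2 kg/h = 111.2/3600 = 0.0308889 kg/s
Mean residence time: t_res = M/Q_s = 1.51 kg / 0.0308889 kg/s = 48.8849 s
Convert to metres: D = 0.1383 m, h = 0.00647 m
ΔT_a = T_lim − T_in = 347.7 − 233.4 = 114.3 K
γ̇_max² = ΔT_a·ρ·cp/(η·t_res) = 114.3·981·2587/(2243·48.8849) = 2645.5 s⁻²
Take the square root: γ̇_max = √(2645.5) = 51.4344 s⁻¹
Solve γ̇ = πDN/h for N: N_max = γ̇_max·h/(π·D) = 51.4344 × 0.00647 / (π × 0.1383) = 0.765925 rev/s = 45.9555 rpm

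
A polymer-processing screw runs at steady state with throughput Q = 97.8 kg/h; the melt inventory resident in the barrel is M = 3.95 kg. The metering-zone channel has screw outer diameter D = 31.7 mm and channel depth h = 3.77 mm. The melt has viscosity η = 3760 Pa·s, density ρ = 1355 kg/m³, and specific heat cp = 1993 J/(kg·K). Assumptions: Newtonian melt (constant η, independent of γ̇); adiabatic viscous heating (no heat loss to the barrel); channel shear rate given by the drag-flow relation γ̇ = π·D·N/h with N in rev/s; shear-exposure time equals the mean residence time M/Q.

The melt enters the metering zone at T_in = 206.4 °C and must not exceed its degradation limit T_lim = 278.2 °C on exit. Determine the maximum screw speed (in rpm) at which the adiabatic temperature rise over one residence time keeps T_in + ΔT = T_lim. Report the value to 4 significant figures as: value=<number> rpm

value=42.78 rpm

Convert throughput: Q = 97.8 kg/h = 97.8/3600 = 0.0271667 kg/s
t_res = M / Q_s = 3.95 ÷ 0.0271667 = 145.399 s
Geometry in SI: D = 31.7 mm → 0.0317 m, h = 3.77 mm → 0.00377 m
ΔT_a = T_lim − T_in = 278.2 °C − 206.4 °C = 71.8 K
γ̇_max² = ΔT_a·ρ·cp/(η·t_res) = 71.8·1355·1993/(3760·145.399) = 354.668 s⁻²
Take the square root: γ̇_max = √(354.668) = 18.8326 s⁻¹
Solve γ̇ = πDN/h for N: N_max = γ̇_max·h/(π·D) = 18.8326 × 0.00377 / (π × 0.0317) = 0.712924 rev/s = 42.7755 rpm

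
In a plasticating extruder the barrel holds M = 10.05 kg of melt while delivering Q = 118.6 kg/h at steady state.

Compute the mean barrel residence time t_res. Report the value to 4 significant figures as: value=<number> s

value=305.1 s

Throughput in SI: Q_s = 118.6 kg/h ÷ 3600 s/h = 0.0329444 kg/s
Mean residence time: t_res = M/Q_s = 10.05 kg / 0.0329444 kg/s = 305.059 s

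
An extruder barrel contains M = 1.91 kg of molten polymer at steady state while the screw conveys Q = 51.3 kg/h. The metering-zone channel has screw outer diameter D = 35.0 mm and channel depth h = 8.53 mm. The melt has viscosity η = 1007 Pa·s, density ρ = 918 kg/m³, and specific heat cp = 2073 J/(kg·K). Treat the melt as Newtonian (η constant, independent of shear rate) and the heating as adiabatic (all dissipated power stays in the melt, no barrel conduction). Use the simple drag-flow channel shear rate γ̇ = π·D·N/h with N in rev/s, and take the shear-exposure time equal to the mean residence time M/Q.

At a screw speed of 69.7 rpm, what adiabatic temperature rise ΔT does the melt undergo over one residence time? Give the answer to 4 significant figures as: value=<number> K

Convert throughput: Q = 51.3 kg/h = 51.3/3600 = 0.01425 kg/s
Mean residence time: t_res = M/Q_s = 1.91 kg / 0.01425 kg/s = 134.035 s
Convert to SI: D = 0.035 m, h = 0.00853 m, N = 69.7/60 = 1.16167 rev/s
Shear rate: γ̇ = πDN/h = π·0.035·1.16167/0.00853 = 14.9744 s⁻¹
ΔT = η·γ̇²·t_res / (ρ·cp) = 1007 · (14.9744)² · 134.035 / (918 · 2073) = 15.904 K

value=15.90 K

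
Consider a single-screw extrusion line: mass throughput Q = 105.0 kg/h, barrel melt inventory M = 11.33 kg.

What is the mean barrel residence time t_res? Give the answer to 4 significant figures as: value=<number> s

Throughput in SI: Q_s = 105.0 kg/h ÷ 3600 s/h = 0.0291667 kg/s
Mean residence time: t_res = M/Q_s = 11.33 kg / 0.0291667 kg/s = 388.457 s

value=388.5 s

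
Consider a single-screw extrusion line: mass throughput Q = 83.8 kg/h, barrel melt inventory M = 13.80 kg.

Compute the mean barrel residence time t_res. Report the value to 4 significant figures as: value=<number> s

value=592.8 s

Convert throughput: Q = 83.8 kg/h = 83.8/3600 = 0.0232778 kg/s
t_res = M / Q_s = 13.80 ÷ 0.0232778 = 592.84 s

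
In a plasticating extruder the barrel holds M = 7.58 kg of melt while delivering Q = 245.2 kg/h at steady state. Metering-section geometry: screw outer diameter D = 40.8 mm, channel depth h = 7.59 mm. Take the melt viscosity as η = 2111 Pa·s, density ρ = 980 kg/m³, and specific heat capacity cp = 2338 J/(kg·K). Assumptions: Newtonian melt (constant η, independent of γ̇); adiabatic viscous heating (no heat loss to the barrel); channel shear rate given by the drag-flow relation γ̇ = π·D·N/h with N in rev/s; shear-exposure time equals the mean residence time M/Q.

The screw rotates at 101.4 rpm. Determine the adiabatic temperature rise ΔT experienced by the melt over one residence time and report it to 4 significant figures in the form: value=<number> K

value=83.52 K

Throughput in SI: Q_s = 245.2 kg/h ÷ 3600 s/h = 0.0681111 kg/s
Mean residence time: t_res = M/Q_s = 7.58 kg / 0.0681111 kg/s = 111.289 s
Convert to SI: D = 0.0408 m, h = 0.00759 m, N = 101.4/60 = 1.69 rev/s
γ̇ = π D N / h = (π)(0.0408)(1.69) / 0.00759 = 28.5401 s⁻¹
ΔT = η·γ̇²·t_res / (ρ·cp) = 2111 · (28.5401)² · 111.289 / (980 · 2338) = 83.5178 K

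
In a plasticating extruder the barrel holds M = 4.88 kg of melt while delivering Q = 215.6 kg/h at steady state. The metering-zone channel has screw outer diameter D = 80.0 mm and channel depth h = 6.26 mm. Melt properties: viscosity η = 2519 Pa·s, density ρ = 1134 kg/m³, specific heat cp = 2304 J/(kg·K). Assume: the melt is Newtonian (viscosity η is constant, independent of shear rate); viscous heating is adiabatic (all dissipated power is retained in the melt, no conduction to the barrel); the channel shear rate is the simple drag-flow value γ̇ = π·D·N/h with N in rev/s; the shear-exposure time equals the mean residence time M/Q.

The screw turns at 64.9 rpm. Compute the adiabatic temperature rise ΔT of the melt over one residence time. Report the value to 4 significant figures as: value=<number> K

Convert throughput: Q = 215.6 kg/h = 215.6/3600 = 0.0598889 kg/s
t_res = M / Q_s = 4.88 / 0.0598889 = 81.4842 s
Geometry in metres: D = 80.0 mm → 0.08 m, h = 6.26 mm → 0.00626 m; screw speed N = 64.9 rpm = 1.08167 rev/s
γ̇ = π·D·N / h = π · 0.08 · 1.08167 / 0.00626 = 43.4269 s⁻¹
ΔT = η·γ̇²·t_res / (ρ·cp) = 2519 · (43.4269)² · 81.4842 / (1134 · 2304) = 148.158 K

value=148.2 K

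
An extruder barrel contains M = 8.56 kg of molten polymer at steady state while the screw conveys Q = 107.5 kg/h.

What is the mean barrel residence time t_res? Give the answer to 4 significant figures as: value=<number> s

Q_s = Q / 3600 = 107.5 / 3600 = 0.0298611 kg/s
t_res = M / Q_s = 8.56 / 0.0298611 = 286.66 s

value=286.7 s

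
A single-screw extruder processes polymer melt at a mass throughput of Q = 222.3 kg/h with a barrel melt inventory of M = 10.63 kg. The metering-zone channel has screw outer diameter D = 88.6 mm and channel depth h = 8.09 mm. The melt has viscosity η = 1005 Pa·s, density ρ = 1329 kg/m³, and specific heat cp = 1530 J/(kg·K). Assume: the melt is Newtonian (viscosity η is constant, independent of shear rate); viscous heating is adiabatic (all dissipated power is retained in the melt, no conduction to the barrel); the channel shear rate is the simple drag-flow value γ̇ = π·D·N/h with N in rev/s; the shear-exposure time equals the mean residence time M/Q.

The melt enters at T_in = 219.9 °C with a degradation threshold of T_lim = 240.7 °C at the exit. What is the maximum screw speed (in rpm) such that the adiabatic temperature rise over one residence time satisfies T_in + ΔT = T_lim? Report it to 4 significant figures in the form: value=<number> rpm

Q_s = Q / 3600 = 222.3 / 3600 = 0.06175 kg/s
t_res = M / Q_s = 10.63 / 0.06175 = 172.146 s
D = 88.6 mm = 0.0886 m;  h = 8.09 mm = 0.00809 m
ΔT_a = T_lim − T_in = 240.7 − 219.9 = 20.8 K
γ̇_max² = ΔT_a·ρ·cp/(η·t_res) = 20.8·1329·1530/(1005·172.146) = 244.465 s⁻²
γ̇_max = √244.465 = 15.6354 s⁻¹
N_max = γ̇_max h / (πD) = 15.6354·0.00809/(π·0.0886) = 0.454437 rev/s → ×60 = 27.2662 rpm

value=27.27 rpm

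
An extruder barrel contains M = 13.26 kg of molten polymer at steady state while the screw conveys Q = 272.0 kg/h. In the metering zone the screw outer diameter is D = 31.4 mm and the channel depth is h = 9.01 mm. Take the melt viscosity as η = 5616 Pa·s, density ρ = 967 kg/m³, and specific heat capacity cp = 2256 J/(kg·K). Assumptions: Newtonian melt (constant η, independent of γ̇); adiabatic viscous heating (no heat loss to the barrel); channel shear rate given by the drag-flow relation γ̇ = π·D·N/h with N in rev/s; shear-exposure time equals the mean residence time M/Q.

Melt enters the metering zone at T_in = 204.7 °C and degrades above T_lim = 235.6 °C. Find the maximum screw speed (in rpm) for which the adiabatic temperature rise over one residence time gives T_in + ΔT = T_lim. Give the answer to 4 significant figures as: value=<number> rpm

value=45.32 rpm

Q_s = Q / 3600 = 272.0 / 3600 = 0.0755556 kg/s
t_res = M / Q_s = 13.26 ÷ 0.0755556 = 175.5 s
Convert to metres: D = 0.0314 m, h = 0.00901 m
ΔT_a = T_lim − T_in = 235.6 − 204.7 = 30.9 K
γ̇_max² = ΔT_a·ρ·cp/(η·t_res) = 30.9·967·2256/(5616·175.5) = 68.3943 s⁻²
Take the square root: γ̇_max = √(68.3943) = 8.27008 s⁻¹
N_max = γ̇_max h / (πD) = 8.27008·0.00901/(π·0.0314) = 0.755362 rev/s → ×60 = 45.3217 rpm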